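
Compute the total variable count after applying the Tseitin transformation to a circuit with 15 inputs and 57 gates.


The Tseitin transformation introduces one auxiliary variable per gate.
Total variables = inputs + gates = 15 + 57 = 72.

72


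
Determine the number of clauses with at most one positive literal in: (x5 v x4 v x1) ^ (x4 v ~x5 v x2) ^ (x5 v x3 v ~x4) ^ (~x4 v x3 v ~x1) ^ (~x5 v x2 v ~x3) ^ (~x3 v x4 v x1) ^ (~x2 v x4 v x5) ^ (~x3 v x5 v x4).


A Horn clause has at most one positive literal.
Clause 1: 3 positive lit(s) -> not Horn
Clause 2: 2 positive lit(s) -> not Horn
Clause 3: 2 positive lit(s) -> not Horn
Clause 4: 1 positive lit(s) -> Horn
Clause 5: 1 positive lit(s) -> Horn
Clause 6: 2 positive lit(s) -> not Horn
Clause 7: 2 positive lit(s) -> not Horn
Clause 8: 2 positive lit(s) -> not Horn
Total Horn clauses = 2.

2


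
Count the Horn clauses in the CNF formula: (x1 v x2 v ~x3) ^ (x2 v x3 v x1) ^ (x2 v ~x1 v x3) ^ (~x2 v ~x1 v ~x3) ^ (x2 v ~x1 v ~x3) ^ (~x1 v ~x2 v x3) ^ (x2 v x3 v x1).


A Horn clause has at most one positive literal.
Clause 1: 2 positive lit(s) -> not Horn
Clause 2: 3 positive lit(s) -> not Horn
Clause 3: 2 positive lit(s) -> not Horn
Clause 4: 0 positive lit(s) -> Horn
Clause 5: 1 positive lit(s) -> Horn
Clause 6: 1 positive lit(s) -> Horn
Clause 7: 3 positive lit(s) -> not Horn
Total Horn clauses = 3.

3


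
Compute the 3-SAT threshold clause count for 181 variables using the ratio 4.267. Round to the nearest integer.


The 3-SAT phase transition occurs at approximately 4.267 clauses per variable.
m = 4.267 * 181 = 772.327.
Rounded to nearest integer: 772.

772


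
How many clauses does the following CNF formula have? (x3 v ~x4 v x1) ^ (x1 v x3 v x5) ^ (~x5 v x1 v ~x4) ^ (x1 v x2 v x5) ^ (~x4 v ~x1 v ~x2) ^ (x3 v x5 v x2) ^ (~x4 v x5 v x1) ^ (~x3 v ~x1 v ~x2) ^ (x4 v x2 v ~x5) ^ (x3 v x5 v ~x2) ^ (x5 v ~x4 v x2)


Each group enclosed in parentheses joined by ^ is one clause.
Counting the conjuncts: 11 clauses.

11


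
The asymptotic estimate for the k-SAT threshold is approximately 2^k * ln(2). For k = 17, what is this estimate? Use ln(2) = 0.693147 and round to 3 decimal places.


Using the asymptotic formula: threshold ~ 2^k * ln(2).
2^17 = 131072.
131072 * 0.693147 = 90852.164.

90852.164


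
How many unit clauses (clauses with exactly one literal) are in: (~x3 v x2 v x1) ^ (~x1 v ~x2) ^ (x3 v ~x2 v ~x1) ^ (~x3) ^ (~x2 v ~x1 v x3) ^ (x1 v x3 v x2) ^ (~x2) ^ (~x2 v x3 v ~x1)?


A unit clause contains exactly one literal.
Unit clauses found: (~x3), (~x2).
Count = 2.

2


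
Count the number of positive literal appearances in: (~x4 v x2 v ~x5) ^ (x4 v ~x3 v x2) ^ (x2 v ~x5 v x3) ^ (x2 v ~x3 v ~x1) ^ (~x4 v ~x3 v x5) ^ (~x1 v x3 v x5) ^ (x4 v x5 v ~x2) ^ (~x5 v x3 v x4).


Scan each clause for unnegated literals.
Clause 1: 1 positive; Clause 2: 2 positive; Clause 3: 2 positive; Clause 4: 1 positive; Clause 5: 1 positive; Clause 6: 2 positive; Clause 7: 2 positive; Clause 8: 2 positive.
Total positive literal occurrences = 13.

13


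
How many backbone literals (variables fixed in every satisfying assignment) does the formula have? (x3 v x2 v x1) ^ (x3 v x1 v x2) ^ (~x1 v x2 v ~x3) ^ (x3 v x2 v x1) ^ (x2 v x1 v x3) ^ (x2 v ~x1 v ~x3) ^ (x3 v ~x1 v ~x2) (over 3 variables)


Find all satisfying assignments: 5 model(s).
Check which variables have the same value in every model.
No variable is fixed across all models.
Backbone size = 0.

0


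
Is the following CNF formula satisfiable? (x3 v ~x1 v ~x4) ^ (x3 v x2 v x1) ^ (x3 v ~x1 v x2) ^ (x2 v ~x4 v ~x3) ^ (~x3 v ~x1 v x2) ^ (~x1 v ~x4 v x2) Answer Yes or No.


Check all 16 possible truth assignments.
Number of satisfying assignments found: 8.
The formula is satisfiable.

Yes


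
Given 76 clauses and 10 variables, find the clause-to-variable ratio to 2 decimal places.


Clause-to-variable ratio = clauses / variables.
76 / 10 = 7.6.

7.6


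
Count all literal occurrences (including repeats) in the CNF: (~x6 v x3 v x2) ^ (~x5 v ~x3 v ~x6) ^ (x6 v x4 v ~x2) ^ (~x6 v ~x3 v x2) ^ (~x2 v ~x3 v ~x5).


Clause lengths: 3, 3, 3, 3, 3.
Sum = 3 + 3 + 3 + 3 + 3 = 15.

15


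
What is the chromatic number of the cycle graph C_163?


An odd cycle cannot be 2-colored: alternating two colors around the cycle returns to the start with a conflict.
Since 163 is odd, three colors are required (and three suffice).
Chromatic number = 3.

3


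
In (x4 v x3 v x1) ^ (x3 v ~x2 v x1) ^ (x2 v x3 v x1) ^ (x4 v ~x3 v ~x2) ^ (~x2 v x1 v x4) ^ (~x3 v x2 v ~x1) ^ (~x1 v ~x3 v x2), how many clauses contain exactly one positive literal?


A definite clause has exactly one positive literal.
Clause 1: 3 positive -> not definite
Clause 2: 2 positive -> not definite
Clause 3: 3 positive -> not definite
Clause 4: 1 positive -> definite
Clause 5: 2 positive -> not definite
Clause 6: 1 positive -> definite
Clause 7: 1 positive -> definite
Definite clause count = 3.

3


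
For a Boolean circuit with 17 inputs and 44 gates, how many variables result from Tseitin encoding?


The Tseitin transformation introduces one auxiliary variable per gate.
Total variables = inputs + gates = 17 + 44 = 61.

61


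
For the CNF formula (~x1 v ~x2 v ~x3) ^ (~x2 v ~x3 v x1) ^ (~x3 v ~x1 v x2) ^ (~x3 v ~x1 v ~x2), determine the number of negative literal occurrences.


Scan each clause for negated literals.
Clause 1: 3 negative; Clause 2: 2 negative; Clause 3: 2 negative; Clause 4: 3 negative.
Total negative literal occurrences = 10.

10


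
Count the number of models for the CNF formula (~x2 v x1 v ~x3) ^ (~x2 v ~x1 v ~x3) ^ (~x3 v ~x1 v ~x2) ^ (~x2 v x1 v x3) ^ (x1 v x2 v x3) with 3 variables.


Enumerate all 8 truth assignments over 3 variables.
Test each against every clause.
Satisfying assignments found: 4.

4


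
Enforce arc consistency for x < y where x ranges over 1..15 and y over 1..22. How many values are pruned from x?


For the constraint x < y, x needs a supporting value in y's domain.
x can be at most 21 (one less than y's maximum).
Valid x values from domain: 15 out of 15.
Pruned = 15 - 15 = 0.

0


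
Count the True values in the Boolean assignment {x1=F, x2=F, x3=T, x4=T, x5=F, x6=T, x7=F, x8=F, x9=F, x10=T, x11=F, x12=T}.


The weight is the number of variables assigned True.
True variables: x3, x4, x6, x10, x12.
Weight = 5.

5


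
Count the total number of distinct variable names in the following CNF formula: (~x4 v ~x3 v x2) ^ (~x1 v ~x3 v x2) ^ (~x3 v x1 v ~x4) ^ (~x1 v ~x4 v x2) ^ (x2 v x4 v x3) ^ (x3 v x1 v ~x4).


Identify each distinct variable in the formula.
Variables found: x1, x2, x3, x4.
Total distinct variables = 4.

4


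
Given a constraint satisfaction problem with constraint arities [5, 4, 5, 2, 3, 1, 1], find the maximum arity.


The arities are: 5, 4, 5, 2, 3, 1, 1.
Scan for the maximum value.
Maximum arity = 5.

5


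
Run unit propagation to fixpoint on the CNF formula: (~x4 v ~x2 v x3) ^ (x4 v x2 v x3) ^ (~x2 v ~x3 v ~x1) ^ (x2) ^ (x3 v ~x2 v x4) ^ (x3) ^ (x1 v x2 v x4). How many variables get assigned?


Unit propagation repeatedly assigns the literal in any unit clause, then simplifies.
Assignments in order: x2 = T, x3 = T, x1 = F.
No further unit clauses remain.
Total variables assigned = 3.

3


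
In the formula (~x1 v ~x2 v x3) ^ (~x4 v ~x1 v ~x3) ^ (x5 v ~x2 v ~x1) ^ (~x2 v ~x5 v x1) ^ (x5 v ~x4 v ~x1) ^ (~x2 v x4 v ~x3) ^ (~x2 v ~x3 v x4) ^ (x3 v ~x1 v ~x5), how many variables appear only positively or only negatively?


A pure literal appears in only one polarity across all clauses.
Pure literals: x2 (negative only).
Count = 1.

1


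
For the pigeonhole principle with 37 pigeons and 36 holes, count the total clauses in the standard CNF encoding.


The PHP encoding has two parts:
1) At-least-one-hole clauses: 37 (one per pigeon, each with 36 literals).
2) At-most-one-pigeon-per-hole clauses: 36 holes * C(37,2) = 36 * 666 = 23976.
Total clauses = 37 + 23976 = 24013.

24013


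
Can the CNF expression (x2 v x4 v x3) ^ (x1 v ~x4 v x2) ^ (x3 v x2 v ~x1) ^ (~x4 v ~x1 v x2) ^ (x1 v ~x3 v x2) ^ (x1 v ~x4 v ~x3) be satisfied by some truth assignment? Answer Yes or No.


Check all 16 possible truth assignments.
Number of satisfying assignments found: 8.
The formula is satisfiable.

Yes


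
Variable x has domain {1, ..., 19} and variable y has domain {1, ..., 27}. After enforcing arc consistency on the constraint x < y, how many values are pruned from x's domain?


For the constraint x < y, x needs a supporting value in y's domain.
x can be at most 26 (one less than y's maximum).
Valid x values from domain: 19 out of 19.
Pruned = 19 - 19 = 0.

0


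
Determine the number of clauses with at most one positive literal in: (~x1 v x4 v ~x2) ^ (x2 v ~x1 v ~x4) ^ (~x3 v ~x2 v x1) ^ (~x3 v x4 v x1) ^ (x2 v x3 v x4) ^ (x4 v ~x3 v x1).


A Horn clause has at most one positive literal.
Clause 1: 1 positive lit(s) -> Horn
Clause 2: 1 positive lit(s) -> Horn
Clause 3: 1 positive lit(s) -> Horn
Clause 4: 2 positive lit(s) -> not Horn
Clause 5: 3 positive lit(s) -> not Horn
Clause 6: 2 positive lit(s) -> not Horn
Total Horn clauses = 3.

3


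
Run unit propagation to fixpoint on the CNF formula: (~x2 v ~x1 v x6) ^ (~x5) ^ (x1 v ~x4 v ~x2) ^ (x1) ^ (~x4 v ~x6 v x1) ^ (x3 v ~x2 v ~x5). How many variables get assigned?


Unit propagation repeatedly assigns the literal in any unit clause, then simplifies.
Assignments in order: x5 = F, x1 = T.
No further unit clauses remain.
Total variables assigned = 2.

2


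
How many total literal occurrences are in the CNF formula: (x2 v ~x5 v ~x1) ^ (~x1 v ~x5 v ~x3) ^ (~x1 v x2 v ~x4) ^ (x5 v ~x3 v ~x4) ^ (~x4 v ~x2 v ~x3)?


Clause lengths: 3, 3, 3, 3, 3.
Sum = 3 + 3 + 3 + 3 + 3 = 15.

15


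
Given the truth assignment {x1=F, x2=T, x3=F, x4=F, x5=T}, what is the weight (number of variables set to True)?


The weight is the number of variables assigned True.
True variables: x2, x5.
Weight = 2.

2


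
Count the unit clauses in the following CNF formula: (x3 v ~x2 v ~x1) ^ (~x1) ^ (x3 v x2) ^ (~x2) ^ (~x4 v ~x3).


A unit clause contains exactly one literal.
Unit clauses found: (~x1), (~x2).
Count = 2.

2


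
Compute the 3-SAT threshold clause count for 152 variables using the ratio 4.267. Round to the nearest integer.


The 3-SAT phase transition occurs at approximately 4.267 clauses per variable.
m = 4.267 * 152 = 648.584.
Rounded to nearest integer: 649.

649


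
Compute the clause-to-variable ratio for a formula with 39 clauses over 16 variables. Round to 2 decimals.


Clause-to-variable ratio = clauses / variables.
39 / 16 = 2.44.

2.44


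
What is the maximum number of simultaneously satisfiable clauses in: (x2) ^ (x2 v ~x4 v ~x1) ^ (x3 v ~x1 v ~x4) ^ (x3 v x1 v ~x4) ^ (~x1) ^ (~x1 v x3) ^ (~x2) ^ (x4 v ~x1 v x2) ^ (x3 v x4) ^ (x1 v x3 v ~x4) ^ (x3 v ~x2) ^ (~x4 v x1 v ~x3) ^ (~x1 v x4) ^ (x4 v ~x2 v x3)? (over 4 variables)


Enumerate all 16 truth assignments.
For each, count how many of the 14 clauses are satisfied.
The formula is not fully satisfiable, so the maximum is below 14.
Maximum simultaneously satisfiable clauses = 13.

13


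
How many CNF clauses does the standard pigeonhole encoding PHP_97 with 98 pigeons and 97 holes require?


The PHP encoding has two parts:
1) At-least-one-hole clauses: 98 (one per pigeon, each with 97 literals).
2) At-most-one-pigeon-per-hole clauses: 97 holes * C(98,2) = 97 * 4753 = 461041.
Total clauses = 98 + 461041 = 461139.

461139


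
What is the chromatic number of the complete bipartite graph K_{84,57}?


K_{84,57} is bipartite by definition: the two parts are independent sets, with every edge crossing between them.
Color all vertices in one part with color 1 and all vertices in the other part with color 2.
Since the graph has at least one edge, one color does not suffice.
Chromatic number = 2.

2


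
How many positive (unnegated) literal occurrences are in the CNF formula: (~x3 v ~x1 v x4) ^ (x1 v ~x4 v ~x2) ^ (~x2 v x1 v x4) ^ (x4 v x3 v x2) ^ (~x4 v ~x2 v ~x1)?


Scan each clause for unnegated literals.
Clause 1: 1 positive; Clause 2: 1 positive; Clause 3: 2 positive; Clause 4: 3 positive; Clause 5: 0 positive.
Total positive literal occurrences = 7.

7


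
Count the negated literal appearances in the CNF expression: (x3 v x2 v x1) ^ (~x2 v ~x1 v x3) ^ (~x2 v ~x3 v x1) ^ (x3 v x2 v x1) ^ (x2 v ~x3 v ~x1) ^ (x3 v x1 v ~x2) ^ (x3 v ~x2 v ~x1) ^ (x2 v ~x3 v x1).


Scan each clause for negated literals.
Clause 1: 0 negative; Clause 2: 2 negative; Clause 3: 2 negative; Clause 4: 0 negative; Clause 5: 2 negative; Clause 6: 1 negative; Clause 7: 2 negative; Clause 8: 1 negative.
Total negative literal occurrences = 10.

10


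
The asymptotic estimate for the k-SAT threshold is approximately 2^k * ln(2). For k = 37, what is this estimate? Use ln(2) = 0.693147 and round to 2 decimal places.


Using the asymptotic formula: threshold ~ 2^k * ln(2).
2^37 = 137438953472.
137438953472 * 0.693147 = 95265398282.26.

95265398282.26


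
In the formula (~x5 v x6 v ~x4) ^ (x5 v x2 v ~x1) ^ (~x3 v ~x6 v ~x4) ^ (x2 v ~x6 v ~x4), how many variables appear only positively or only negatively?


A pure literal appears in only one polarity across all clauses.
Pure literals: x1 (negative only), x2 (positive only), x3 (negative only), x4 (negative only).
Count = 4.

4


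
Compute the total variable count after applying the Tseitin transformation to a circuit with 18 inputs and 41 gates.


The Tseitin transformation introduces one auxiliary variable per gate.
Total variables = inputs + gates = 18 + 41 = 59.

59


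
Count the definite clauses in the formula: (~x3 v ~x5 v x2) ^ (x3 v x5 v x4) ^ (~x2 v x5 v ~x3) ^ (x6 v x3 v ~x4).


A definite clause has exactly one positive literal.
Clause 1: 1 positive -> definite
Clause 2: 3 positive -> not definite
Clause 3: 1 positive -> definite
Clause 4: 2 positive -> not definite
Definite clause count = 2.

2


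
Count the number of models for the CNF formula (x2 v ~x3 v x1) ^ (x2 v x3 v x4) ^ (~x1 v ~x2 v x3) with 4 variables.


Enumerate all 16 truth assignments over 4 variables.
Test each against every clause.
Satisfying assignments found: 10.

10


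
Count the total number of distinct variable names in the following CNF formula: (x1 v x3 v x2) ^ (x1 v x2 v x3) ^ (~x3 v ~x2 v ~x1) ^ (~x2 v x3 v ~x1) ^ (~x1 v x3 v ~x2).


Identify each distinct variable in the formula.
Variables found: x1, x2, x3.
Total distinct variables = 3.

3


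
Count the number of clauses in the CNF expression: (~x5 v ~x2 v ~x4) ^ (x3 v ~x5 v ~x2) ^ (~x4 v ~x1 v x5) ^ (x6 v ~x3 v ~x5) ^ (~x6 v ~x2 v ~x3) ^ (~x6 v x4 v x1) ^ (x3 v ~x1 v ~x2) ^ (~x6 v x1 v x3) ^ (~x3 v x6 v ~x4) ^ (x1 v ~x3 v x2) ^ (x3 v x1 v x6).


Each group enclosed in parentheses joined by ^ is one clause.
Counting the conjuncts: 11 clauses.

11


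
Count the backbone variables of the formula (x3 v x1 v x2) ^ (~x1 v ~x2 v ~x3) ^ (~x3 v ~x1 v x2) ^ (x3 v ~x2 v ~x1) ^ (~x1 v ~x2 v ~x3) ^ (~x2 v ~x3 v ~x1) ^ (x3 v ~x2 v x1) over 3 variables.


Find all satisfying assignments: 3 model(s).
Check which variables have the same value in every model.
No variable is fixed across all models.
Backbone size = 0.

0


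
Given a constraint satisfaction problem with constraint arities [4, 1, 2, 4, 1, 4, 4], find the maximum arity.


The arities are: 4, 1, 2, 4, 1, 4, 4.
Scan for the maximum value.
Maximum arity = 4.

4


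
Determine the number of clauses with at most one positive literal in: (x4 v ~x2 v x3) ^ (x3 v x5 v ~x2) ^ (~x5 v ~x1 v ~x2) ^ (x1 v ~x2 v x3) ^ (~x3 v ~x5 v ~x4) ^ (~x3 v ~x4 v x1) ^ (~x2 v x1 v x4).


A Horn clause has at most one positive literal.
Clause 1: 2 positive lit(s) -> not Horn
Clause 2: 2 positive lit(s) -> not Horn
Clause 3: 0 positive lit(s) -> Horn
Clause 4: 2 positive lit(s) -> not Horn
Clause 5: 0 positive lit(s) -> Horn
Clause 6: 1 positive lit(s) -> Horn
Clause 7: 2 positive lit(s) -> not Horn
Total Horn clauses = 3.

3


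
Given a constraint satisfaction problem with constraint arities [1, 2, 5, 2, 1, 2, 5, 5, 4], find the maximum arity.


The arities are: 1, 2, 5, 2, 1, 2, 5, 5, 4.
Scan for the maximum value.
Maximum arity = 5.

5


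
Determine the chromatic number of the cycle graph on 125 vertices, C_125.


An odd cycle cannot be 2-colored: alternating two colors around the cycle returns to the start with a conflict.
Since 125 is odd, three colors are required (and three suffice).
Chromatic number = 3.

3


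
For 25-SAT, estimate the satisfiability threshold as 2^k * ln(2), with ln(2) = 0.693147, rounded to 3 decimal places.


Using the asymptotic formula: threshold ~ 2^k * ln(2).
2^25 = 33554432.
33554432 * 0.693147 = 23258153.878.

23258153.878


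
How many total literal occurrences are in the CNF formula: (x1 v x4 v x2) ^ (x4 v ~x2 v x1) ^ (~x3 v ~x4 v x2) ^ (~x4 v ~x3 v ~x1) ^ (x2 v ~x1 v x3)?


Clause lengths: 3, 3, 3, 3, 3.
Sum = 3 + 3 + 3 + 3 + 3 = 15.

15


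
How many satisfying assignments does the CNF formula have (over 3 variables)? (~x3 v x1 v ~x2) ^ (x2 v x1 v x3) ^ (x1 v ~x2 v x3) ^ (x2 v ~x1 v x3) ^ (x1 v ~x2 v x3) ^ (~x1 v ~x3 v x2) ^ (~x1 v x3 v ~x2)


Enumerate all 8 truth assignments over 3 variables.
Test each against every clause.
Satisfying assignments found: 2.

2


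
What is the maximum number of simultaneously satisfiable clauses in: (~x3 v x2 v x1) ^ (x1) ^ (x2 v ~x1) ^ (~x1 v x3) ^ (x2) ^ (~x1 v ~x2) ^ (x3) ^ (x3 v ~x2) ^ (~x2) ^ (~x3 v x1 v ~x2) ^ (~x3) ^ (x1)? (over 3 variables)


Enumerate all 8 truth assignments.
For each, count how many of the 12 clauses are satisfied.
The formula is not fully satisfiable, so the maximum is below 12.
Maximum simultaneously satisfiable clauses = 9.

9


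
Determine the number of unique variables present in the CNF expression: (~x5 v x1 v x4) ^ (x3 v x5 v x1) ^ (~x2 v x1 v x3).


Identify each distinct variable in the formula.
Variables found: x1, x2, x3, x4, x5.
Total distinct variables = 5.

5


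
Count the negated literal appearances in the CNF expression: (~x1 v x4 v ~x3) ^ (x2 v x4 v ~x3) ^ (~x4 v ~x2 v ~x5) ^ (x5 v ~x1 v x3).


Scan each clause for negated literals.
Clause 1: 2 negative; Clause 2: 1 negative; Clause 3: 3 negative; Clause 4: 1 negative.
Total negative literal occurrences = 7.

7


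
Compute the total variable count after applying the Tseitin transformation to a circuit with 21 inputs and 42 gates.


The Tseitin transformation introduces one auxiliary variable per gate.
Total variables = inputs + gates = 21 + 42 = 63.

63


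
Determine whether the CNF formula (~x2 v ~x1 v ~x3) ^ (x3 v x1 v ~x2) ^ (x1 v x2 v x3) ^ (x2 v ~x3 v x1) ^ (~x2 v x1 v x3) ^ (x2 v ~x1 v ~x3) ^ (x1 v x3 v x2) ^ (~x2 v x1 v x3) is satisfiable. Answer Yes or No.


Check all 8 possible truth assignments.
Number of satisfying assignments found: 3.
The formula is satisfiable.

Yes


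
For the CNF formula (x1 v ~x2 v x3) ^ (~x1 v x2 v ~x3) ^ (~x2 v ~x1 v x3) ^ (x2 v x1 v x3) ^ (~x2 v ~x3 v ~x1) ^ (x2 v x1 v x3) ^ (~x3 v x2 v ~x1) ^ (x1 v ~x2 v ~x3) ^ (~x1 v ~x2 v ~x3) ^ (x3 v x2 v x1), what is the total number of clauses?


Each group enclosed in parentheses joined by ^ is one clause.
Counting the conjuncts: 10 clauses.

10


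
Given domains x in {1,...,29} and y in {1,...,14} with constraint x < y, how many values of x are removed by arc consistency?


For the constraint x < y, x needs a supporting value in y's domain.
x can be at most 13 (one less than y's maximum).
Valid x values from domain: 13 out of 29.
Pruned = 29 - 13 = 16.

16


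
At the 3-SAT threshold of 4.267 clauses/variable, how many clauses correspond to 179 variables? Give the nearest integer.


The 3-SAT phase transition occurs at approximately 4.267 clauses per variable.
m = 4.267 * 179 = 763.793.
Rounded to nearest integer: 764.

764


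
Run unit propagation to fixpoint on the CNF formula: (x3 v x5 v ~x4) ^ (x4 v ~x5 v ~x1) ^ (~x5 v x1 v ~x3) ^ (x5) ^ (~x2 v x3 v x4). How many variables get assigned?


Unit propagation repeatedly assigns the literal in any unit clause, then simplifies.
Assignments in order: x5 = T.
No further unit clauses remain.
Total variables assigned = 1.

1


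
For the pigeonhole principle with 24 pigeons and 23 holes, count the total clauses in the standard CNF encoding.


The PHP encoding has two parts:
1) At-least-one-hole clauses: 24 (one per pigeon, each with 23 literals).
2) At-most-one-pigeon-per-hole clauses: 23 holes * C(24,2) = 23 * 276 = 6348.
Total clauses = 24 + 6348 = 6372.

6372


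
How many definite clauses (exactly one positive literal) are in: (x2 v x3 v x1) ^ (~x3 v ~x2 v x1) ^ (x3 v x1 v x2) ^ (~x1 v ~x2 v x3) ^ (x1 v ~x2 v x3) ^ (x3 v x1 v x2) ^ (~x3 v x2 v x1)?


A definite clause has exactly one positive literal.
Clause 1: 3 positive -> not definite
Clause 2: 1 positive -> definite
Clause 3: 3 positive -> not definite
Clause 4: 1 positive -> definite
Clause 5: 2 positive -> not definite
Clause 6: 3 positive -> not definite
Clause 7: 2 positive -> not definite
Definite clause count = 2.

2


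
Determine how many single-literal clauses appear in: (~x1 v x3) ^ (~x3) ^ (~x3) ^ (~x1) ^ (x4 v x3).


A unit clause contains exactly one literal.
Unit clauses found: (~x3), (~x3), (~x1).
Count = 3.

3


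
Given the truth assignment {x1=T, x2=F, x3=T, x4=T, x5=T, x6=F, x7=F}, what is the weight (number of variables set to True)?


The weight is the number of variables assigned True.
True variables: x1, x3, x4, x5.
Weight = 4.

4


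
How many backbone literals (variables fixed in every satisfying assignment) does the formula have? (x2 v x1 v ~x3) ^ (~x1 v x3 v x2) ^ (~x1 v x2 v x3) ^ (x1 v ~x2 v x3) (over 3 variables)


Find all satisfying assignments: 5 model(s).
Check which variables have the same value in every model.
No variable is fixed across all models.
Backbone size = 0.

0


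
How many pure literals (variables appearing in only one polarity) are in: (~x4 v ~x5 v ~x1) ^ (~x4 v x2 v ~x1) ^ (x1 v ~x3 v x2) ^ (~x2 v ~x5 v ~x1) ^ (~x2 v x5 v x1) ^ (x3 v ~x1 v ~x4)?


A pure literal appears in only one polarity across all clauses.
Pure literals: x4 (negative only).
Count = 1.

1


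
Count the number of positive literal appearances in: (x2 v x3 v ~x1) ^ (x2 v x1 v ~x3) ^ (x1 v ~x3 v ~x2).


Scan each clause for unnegated literals.
Clause 1: 2 positive; Clause 2: 2 positive; Clause 3: 1 positive.
Total positive literal occurrences = 5.

5


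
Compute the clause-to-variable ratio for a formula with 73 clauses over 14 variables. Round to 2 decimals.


Clause-to-variable ratio = clauses / variables.
73 / 14 = 5.21.

5.21


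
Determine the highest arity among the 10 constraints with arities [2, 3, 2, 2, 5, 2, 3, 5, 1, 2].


The arities are: 2, 3, 2, 2, 5, 2, 3, 5, 1, 2.
Scan for the maximum value.
Maximum arity = 5.

5


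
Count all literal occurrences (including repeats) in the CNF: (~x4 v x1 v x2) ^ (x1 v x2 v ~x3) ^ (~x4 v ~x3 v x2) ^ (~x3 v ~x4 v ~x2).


Clause lengths: 3, 3, 3, 3.
Sum = 3 + 3 + 3 + 3 = 12.

12


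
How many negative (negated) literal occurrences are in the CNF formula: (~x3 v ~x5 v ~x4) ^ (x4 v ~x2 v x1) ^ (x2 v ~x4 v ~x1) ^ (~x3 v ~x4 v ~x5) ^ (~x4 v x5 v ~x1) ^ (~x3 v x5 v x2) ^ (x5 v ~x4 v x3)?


Scan each clause for negated literals.
Clause 1: 3 negative; Clause 2: 1 negative; Clause 3: 2 negative; Clause 4: 3 negative; Clause 5: 2 negative; Clause 6: 1 negative; Clause 7: 1 negative.
Total negative literal occurrences = 13.

13


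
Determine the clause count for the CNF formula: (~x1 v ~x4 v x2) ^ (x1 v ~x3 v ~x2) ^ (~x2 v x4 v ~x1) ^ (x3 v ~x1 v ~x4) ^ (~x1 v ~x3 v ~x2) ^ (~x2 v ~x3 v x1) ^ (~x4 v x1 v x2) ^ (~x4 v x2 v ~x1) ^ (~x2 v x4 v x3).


Each group enclosed in parentheses joined by ^ is one clause.
Counting the conjuncts: 9 clauses.

9


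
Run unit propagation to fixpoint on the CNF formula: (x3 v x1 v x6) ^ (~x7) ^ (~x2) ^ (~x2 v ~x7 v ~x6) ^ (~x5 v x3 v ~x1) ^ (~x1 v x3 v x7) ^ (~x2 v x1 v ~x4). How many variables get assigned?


Unit propagation repeatedly assigns the literal in any unit clause, then simplifies.
Assignments in order: x7 = F, x2 = F.
No further unit clauses remain.
Total variables assigned = 2.

2


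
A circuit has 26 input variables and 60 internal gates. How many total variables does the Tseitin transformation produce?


The Tseitin transformation introduces one auxiliary variable per gate.
Total variables = inputs + gates = 26 + 60 = 86.

86


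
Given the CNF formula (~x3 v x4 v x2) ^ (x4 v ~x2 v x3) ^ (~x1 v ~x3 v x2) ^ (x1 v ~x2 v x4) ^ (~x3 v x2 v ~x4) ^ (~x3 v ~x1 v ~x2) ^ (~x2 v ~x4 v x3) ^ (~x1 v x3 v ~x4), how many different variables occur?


Identify each distinct variable in the formula.
Variables found: x1, x2, x3, x4.
Total distinct variables = 4.

4


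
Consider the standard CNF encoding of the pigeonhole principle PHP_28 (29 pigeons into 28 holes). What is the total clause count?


The PHP encoding has two parts:
1) At-least-one-hole clauses: 29 (one per pigeon, each with 28 literals).
2) At-most-one-pigeon-per-hole clauses: 28 holes * C(29,2) = 28 * 406 = 11368.
Total clauses = 29 + 11368 = 11397.

11397


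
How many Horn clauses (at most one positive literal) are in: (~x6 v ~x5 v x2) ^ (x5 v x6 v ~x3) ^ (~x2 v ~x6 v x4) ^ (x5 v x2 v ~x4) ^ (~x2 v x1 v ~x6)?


A Horn clause has at most one positive literal.
Clause 1: 1 positive lit(s) -> Horn
Clause 2: 2 positive lit(s) -> not Horn
Clause 3: 1 positive lit(s) -> Horn
Clause 4: 2 positive lit(s) -> not Horn
Clause 5: 1 positive lit(s) -> Horn
Total Horn clauses = 3.

3


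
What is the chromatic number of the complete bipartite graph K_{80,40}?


K_{80,40} is bipartite by definition: the two parts are independent sets, with every edge crossing between them.
Color all vertices in one part with color 1 and all vertices in the other part with color 2.
Since the graph has at least one edge, one color does not suffice.
Chromatic number = 2.

2


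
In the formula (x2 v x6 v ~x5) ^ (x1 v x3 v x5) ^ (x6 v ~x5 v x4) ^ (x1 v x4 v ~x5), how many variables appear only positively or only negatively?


A pure literal appears in only one polarity across all clauses.
Pure literals: x1 (positive only), x2 (positive only), x3 (positive only), x4 (positive only), x6 (positive only).
Count = 5.

5


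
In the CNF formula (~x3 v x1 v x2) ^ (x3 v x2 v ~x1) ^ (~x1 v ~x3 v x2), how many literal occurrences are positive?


Scan each clause for unnegated literals.
Clause 1: 2 positive; Clause 2: 2 positive; Clause 3: 1 positive.
Total positive literal occurrences = 5.

5


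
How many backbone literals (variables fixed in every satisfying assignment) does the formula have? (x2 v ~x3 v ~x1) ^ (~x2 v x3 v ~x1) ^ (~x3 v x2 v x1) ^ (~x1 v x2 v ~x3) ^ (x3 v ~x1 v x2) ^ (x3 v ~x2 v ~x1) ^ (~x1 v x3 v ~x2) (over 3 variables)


Find all satisfying assignments: 4 model(s).
Check which variables have the same value in every model.
No variable is fixed across all models.
Backbone size = 0.

0


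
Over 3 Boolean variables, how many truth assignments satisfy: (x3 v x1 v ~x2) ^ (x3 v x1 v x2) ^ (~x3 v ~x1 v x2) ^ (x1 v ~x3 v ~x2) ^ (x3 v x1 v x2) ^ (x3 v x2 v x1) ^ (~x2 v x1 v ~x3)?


Enumerate all 8 truth assignments over 3 variables.
Test each against every clause.
Satisfying assignments found: 4.

4


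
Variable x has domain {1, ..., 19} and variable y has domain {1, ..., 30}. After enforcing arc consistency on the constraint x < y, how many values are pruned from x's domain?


For the constraint x < y, x needs a supporting value in y's domain.
x can be at most 29 (one less than y's maximum).
Valid x values from domain: 19 out of 19.
Pruned = 19 - 19 = 0.

0


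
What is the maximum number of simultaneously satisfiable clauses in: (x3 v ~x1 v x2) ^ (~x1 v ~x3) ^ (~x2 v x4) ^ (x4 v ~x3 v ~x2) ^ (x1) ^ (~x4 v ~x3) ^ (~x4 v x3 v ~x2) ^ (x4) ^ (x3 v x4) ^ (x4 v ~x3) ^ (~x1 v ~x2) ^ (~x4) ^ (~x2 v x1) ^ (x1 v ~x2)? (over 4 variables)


Enumerate all 16 truth assignments.
For each, count how many of the 14 clauses are satisfied.
The formula is not fully satisfiable, so the maximum is below 14.
Maximum simultaneously satisfiable clauses = 12.

12


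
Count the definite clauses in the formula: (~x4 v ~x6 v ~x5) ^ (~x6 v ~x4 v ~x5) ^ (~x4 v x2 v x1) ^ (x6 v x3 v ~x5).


A definite clause has exactly one positive literal.
Clause 1: 0 positive -> not definite
Clause 2: 0 positive -> not definite
Clause 3: 2 positive -> not definite
Clause 4: 2 positive -> not definite
Definite clause count = 0.

0


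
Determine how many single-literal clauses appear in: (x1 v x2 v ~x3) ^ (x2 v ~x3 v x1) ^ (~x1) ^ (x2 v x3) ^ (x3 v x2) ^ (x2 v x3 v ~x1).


A unit clause contains exactly one literal.
Unit clauses found: (~x1).
Count = 1.

1


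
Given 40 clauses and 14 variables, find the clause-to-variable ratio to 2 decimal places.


Clause-to-variable ratio = clauses / variables.
40 / 14 = 2.86.

2.86


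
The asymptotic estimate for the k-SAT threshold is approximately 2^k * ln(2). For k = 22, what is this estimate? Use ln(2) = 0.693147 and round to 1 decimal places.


Using the asymptotic formula: threshold ~ 2^k * ln(2).
2^22 = 4194304.
4194304 * 0.693147 = 2907269.2.

2907269.2


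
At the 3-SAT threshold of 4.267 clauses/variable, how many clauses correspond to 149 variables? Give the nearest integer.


The 3-SAT phase transition occurs at approximately 4.267 clauses per variable.
m = 4.267 * 149 = 635.783.
Rounded to nearest integer: 636.

636


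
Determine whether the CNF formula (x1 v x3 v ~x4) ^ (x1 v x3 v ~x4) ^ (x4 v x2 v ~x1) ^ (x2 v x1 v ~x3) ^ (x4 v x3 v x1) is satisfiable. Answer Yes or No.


Check all 16 possible truth assignments.
Number of satisfying assignments found: 8.
The formula is satisfiable.

Yes


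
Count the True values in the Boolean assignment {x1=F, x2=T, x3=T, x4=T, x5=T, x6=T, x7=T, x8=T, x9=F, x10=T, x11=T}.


The weight is the number of variables assigned True.
True variables: x2, x3, x4, x5, x6, x7, x8, x10, x11.
Weight = 9.

9


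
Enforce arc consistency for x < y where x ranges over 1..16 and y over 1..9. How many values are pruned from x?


For the constraint x < y, x needs a supporting value in y's domain.
x can be at most 8 (one less than y's maximum).
Valid x values from domain: 8 out of 16.
Pruned = 16 - 8 = 8.

8


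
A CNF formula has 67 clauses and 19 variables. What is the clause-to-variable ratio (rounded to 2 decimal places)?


Clause-to-variable ratio = clauses / variables.
67 / 19 = 3.53.

3.53


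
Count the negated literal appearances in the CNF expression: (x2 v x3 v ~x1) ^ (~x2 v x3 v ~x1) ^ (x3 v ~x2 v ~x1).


Scan each clause for negated literals.
Clause 1: 1 negative; Clause 2: 2 negative; Clause 3: 2 negative.
Total negative literal occurrences = 5.

5


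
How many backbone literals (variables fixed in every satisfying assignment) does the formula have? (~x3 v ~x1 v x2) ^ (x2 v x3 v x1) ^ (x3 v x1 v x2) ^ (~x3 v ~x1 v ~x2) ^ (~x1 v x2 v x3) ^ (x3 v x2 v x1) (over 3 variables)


Find all satisfying assignments: 4 model(s).
Check which variables have the same value in every model.
No variable is fixed across all models.
Backbone size = 0.

0


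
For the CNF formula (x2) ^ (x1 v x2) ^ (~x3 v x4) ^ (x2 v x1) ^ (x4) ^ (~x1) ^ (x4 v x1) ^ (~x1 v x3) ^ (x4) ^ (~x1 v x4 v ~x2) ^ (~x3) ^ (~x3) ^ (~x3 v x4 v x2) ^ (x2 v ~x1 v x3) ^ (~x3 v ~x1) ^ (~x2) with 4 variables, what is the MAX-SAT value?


Enumerate all 16 truth assignments.
For each, count how many of the 16 clauses are satisfied.
The formula is not fully satisfiable, so the maximum is below 16.
Maximum simultaneously satisfiable clauses = 15.

15


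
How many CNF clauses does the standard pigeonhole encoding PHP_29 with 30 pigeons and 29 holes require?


The PHP encoding has two parts:
1) At-least-one-hole clauses: 30 (one per pigeon, each with 29 literals).
2) At-most-one-pigeon-per-hole clauses: 29 holes * C(30,2) = 29 * 435 = 12615.
Total clauses = 30 + 12615 = 12645.

12645


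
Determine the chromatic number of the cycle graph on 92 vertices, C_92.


A cycle on an even number of vertices is bipartite: alternate two colors around the cycle.
Since 92 is even, two colors suffice, and at least two are needed because the graph has edges.
Chromatic number = 2.

2


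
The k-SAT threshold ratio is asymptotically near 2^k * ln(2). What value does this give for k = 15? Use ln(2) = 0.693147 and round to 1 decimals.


Using the asymptotic formula: threshold ~ 2^k * ln(2).
2^15 = 32768.
32768 * 0.693147 = 22713.0.

22713.0


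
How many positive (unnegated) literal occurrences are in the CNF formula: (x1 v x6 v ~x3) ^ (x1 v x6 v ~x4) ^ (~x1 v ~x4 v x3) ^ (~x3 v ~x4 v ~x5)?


Scan each clause for unnegated literals.
Clause 1: 2 positive; Clause 2: 2 positive; Clause 3: 1 positive; Clause 4: 0 positive.
Total positive literal occurrences = 5.

5


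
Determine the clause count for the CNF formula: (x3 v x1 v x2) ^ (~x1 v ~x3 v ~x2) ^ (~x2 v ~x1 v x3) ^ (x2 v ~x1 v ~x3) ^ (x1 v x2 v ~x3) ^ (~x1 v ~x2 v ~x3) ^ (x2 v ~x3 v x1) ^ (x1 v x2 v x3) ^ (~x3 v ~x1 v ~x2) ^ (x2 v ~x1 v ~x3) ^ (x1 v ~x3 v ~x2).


Each group enclosed in parentheses joined by ^ is one clause.
Counting the conjuncts: 11 clauses.

11


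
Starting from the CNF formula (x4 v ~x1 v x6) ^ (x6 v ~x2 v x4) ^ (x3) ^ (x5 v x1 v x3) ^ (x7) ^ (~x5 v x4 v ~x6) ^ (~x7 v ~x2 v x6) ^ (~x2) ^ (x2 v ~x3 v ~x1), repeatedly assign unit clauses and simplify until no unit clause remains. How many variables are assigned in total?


Unit propagation repeatedly assigns the literal in any unit clause, then simplifies.
Assignments in order: x3 = T, x7 = T, x2 = F, x1 = F.
No further unit clauses remain.
Total variables assigned = 4.

4


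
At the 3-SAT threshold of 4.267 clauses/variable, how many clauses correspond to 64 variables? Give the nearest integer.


The 3-SAT phase transition occurs at approximately 4.267 clauses per variable.
m = 4.267 * 64 = 273.088.
Rounded to nearest integer: 273.

273


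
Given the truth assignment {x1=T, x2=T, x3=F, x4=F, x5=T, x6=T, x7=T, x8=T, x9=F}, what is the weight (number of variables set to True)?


The weight is the number of variables assigned True.
True variables: x1, x2, x5, x6, x7, x8.
Weight = 6.

6


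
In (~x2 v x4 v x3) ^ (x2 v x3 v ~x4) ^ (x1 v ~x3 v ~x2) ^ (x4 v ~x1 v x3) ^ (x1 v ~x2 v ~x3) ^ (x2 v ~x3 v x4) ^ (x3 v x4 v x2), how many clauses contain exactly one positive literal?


A definite clause has exactly one positive literal.
Clause 1: 2 positive -> not definite
Clause 2: 2 positive -> not definite
Clause 3: 1 positive -> definite
Clause 4: 2 positive -> not definite
Clause 5: 1 positive -> definite
Clause 6: 2 positive -> not definite
Clause 7: 3 positive -> not definite
Definite clause count = 2.

2


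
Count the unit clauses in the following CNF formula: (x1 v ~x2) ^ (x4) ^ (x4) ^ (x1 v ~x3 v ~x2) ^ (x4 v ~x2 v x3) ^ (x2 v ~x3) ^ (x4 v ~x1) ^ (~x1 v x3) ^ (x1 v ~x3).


A unit clause contains exactly one literal.
Unit clauses found: (x4), (x4).
Count = 2.

2


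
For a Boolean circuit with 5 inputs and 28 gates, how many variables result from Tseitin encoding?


The Tseitin transformation introduces one auxiliary variable per gate.
Total variables = inputs + gates = 5 + 28 = 33.

33


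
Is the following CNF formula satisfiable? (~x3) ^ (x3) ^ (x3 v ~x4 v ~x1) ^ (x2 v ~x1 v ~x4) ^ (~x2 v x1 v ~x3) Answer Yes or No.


Check all 16 possible truth assignments.
Number of satisfying assignments found: 0.
The formula is unsatisfiable.

No


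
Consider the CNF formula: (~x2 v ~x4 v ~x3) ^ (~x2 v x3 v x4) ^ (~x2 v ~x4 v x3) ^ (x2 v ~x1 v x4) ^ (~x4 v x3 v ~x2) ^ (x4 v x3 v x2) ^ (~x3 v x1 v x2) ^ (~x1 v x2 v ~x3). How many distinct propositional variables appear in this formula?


Identify each distinct variable in the formula.
Variables found: x1, x2, x3, x4.
Total distinct variables = 4.

4


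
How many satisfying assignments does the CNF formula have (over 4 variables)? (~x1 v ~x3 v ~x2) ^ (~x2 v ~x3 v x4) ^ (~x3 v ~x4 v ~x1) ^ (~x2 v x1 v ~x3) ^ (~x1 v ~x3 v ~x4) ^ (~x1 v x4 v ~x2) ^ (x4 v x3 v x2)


Enumerate all 16 truth assignments over 4 variables.
Test each against every clause.
Satisfying assignments found: 8.

8


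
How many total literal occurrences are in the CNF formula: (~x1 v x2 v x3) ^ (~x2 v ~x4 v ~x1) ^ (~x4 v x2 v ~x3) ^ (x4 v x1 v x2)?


Clause lengths: 3, 3, 3, 3.
Sum = 3 + 3 + 3 + 3 = 12.

12


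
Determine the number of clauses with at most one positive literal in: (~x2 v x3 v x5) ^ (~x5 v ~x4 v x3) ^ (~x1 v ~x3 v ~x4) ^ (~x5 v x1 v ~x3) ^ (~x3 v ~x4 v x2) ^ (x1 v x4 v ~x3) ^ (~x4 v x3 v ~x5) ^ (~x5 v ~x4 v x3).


A Horn clause has at most one positive literal.
Clause 1: 2 positive lit(s) -> not Horn
Clause 2: 1 positive lit(s) -> Horn
Clause 3: 0 positive lit(s) -> Horn
Clause 4: 1 positive lit(s) -> Horn
Clause 5: 1 positive lit(s) -> Horn
Clause 6: 2 positive lit(s) -> not Horn
Clause 7: 1 positive lit(s) -> Horn
Clause 8: 1 positive lit(s) -> Horn
Total Horn clauses = 6.

6


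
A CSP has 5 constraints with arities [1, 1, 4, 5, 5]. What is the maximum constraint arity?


The arities are: 1, 1, 4, 5, 5.
Scan for the maximum value.
Maximum arity = 5.

5


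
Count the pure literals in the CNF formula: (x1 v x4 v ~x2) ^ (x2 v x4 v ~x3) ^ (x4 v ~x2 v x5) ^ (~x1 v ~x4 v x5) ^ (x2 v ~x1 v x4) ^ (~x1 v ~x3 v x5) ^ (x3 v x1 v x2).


A pure literal appears in only one polarity across all clauses.
Pure literals: x5 (positive only).
Count = 1.

1


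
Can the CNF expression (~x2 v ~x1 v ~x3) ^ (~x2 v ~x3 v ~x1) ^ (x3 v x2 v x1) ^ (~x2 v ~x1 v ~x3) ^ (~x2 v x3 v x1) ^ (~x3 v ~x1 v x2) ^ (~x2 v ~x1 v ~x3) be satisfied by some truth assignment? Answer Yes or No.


Check all 8 possible truth assignments.
Number of satisfying assignments found: 4.
The formula is satisfiable.

Yes


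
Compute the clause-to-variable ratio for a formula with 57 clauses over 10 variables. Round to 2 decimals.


Clause-to-variable ratio = clauses / variables.
57 / 10 = 5.7.

5.7


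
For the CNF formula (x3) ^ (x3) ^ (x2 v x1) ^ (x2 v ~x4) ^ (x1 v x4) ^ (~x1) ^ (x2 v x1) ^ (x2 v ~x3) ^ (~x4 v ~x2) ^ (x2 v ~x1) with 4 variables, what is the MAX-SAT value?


Enumerate all 16 truth assignments.
For each, count how many of the 10 clauses are satisfied.
The formula is not fully satisfiable, so the maximum is below 10.
Maximum simultaneously satisfiable clauses = 9.

9


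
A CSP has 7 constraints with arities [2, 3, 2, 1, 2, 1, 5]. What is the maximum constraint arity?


The arities are: 2, 3, 2, 1, 2, 1, 5.
Scan for the maximum value.
Maximum arity = 5.

5


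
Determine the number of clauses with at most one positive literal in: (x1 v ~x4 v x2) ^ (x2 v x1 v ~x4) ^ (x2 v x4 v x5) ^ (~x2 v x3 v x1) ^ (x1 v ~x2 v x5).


A Horn clause has at most one positive literal.
Clause 1: 2 positive lit(s) -> not Horn
Clause 2: 2 positive lit(s) -> not Horn
Clause 3: 3 positive lit(s) -> not Horn
Clause 4: 2 positive lit(s) -> not Horn
Clause 5: 2 positive lit(s) -> not Horn
Total Horn clauses = 0.

0


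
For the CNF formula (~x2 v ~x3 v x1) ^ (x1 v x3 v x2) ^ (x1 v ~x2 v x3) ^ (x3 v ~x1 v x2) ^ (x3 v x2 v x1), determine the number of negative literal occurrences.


Scan each clause for negated literals.
Clause 1: 2 negative; Clause 2: 0 negative; Clause 3: 1 negative; Clause 4: 1 negative; Clause 5: 0 negative.
Total negative literal occurrences = 4.

4


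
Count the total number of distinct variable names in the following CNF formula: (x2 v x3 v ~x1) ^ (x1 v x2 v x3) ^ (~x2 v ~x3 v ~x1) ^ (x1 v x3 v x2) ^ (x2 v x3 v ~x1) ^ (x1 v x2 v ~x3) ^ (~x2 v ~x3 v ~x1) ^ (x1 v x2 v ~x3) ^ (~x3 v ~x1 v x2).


Identify each distinct variable in the formula.
Variables found: x1, x2, x3.
Total distinct variables = 3.

3
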